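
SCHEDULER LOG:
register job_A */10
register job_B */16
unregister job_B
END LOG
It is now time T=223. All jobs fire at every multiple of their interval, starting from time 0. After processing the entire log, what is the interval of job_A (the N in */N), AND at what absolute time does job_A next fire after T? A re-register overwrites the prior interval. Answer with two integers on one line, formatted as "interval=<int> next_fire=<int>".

Answer: interval=10 next_fire=230

Derivation:
Op 1: register job_A */10 -> active={job_A:*/10}
Op 2: register job_B */16 -> active={job_A:*/10, job_B:*/16}
Op 3: unregister job_B -> active={job_A:*/10}
Final interval of job_A = 10
Next fire of job_A after T=223: (223//10+1)*10 = 230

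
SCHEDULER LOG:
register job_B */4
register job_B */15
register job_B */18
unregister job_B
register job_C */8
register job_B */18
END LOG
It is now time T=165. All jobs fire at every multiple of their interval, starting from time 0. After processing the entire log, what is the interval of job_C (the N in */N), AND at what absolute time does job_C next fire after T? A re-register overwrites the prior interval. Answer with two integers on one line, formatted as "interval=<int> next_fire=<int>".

Op 1: register job_B */4 -> active={job_B:*/4}
Op 2: register job_B */15 -> active={job_B:*/15}
Op 3: register job_B */18 -> active={job_B:*/18}
Op 4: unregister job_B -> active={}
Op 5: register job_C */8 -> active={job_C:*/8}
Op 6: register job_B */18 -> active={job_B:*/18, job_C:*/8}
Final interval of job_C = 8
Next fire of job_C after T=165: (165//8+1)*8 = 168

Answer: interval=8 next_fire=168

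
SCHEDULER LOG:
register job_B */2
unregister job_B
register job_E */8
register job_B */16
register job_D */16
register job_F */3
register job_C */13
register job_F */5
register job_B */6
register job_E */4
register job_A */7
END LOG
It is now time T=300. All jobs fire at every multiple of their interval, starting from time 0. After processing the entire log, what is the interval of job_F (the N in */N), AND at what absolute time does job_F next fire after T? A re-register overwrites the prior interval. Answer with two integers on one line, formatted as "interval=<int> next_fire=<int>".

Answer: interval=5 next_fire=305

Derivation:
Op 1: register job_B */2 -> active={job_B:*/2}
Op 2: unregister job_B -> active={}
Op 3: register job_E */8 -> active={job_E:*/8}
Op 4: register job_B */16 -> active={job_B:*/16, job_E:*/8}
Op 5: register job_D */16 -> active={job_B:*/16, job_D:*/16, job_E:*/8}
Op 6: register job_F */3 -> active={job_B:*/16, job_D:*/16, job_E:*/8, job_F:*/3}
Op 7: register job_C */13 -> active={job_B:*/16, job_C:*/13, job_D:*/16, job_E:*/8, job_F:*/3}
Op 8: register job_F */5 -> active={job_B:*/16, job_C:*/13, job_D:*/16, job_E:*/8, job_F:*/5}
Op 9: register job_B */6 -> active={job_B:*/6, job_C:*/13, job_D:*/16, job_E:*/8, job_F:*/5}
Op 10: register job_E */4 -> active={job_B:*/6, job_C:*/13, job_D:*/16, job_E:*/4, job_F:*/5}
Op 11: register job_A */7 -> active={job_A:*/7, job_B:*/6, job_C:*/13, job_D:*/16, job_E:*/4, job_F:*/5}
Final interval of job_F = 5
Next fire of job_F after T=300: (300//5+1)*5 = 305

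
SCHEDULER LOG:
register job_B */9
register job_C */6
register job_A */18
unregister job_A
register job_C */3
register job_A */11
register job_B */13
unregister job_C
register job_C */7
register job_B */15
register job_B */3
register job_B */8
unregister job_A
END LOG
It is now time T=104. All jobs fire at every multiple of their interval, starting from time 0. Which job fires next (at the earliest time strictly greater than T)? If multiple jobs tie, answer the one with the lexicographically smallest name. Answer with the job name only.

Answer: job_C

Derivation:
Op 1: register job_B */9 -> active={job_B:*/9}
Op 2: register job_C */6 -> active={job_B:*/9, job_C:*/6}
Op 3: register job_A */18 -> active={job_A:*/18, job_B:*/9, job_C:*/6}
Op 4: unregister job_A -> active={job_B:*/9, job_C:*/6}
Op 5: register job_C */3 -> active={job_B:*/9, job_C:*/3}
Op 6: register job_A */11 -> active={job_A:*/11, job_B:*/9, job_C:*/3}
Op 7: register job_B */13 -> active={job_A:*/11, job_B:*/13, job_C:*/3}
Op 8: unregister job_C -> active={job_A:*/11, job_B:*/13}
Op 9: register job_C */7 -> active={job_A:*/11, job_B:*/13, job_C:*/7}
Op 10: register job_B */15 -> active={job_A:*/11, job_B:*/15, job_C:*/7}
Op 11: register job_B */3 -> active={job_A:*/11, job_B:*/3, job_C:*/7}
Op 12: register job_B */8 -> active={job_A:*/11, job_B:*/8, job_C:*/7}
Op 13: unregister job_A -> active={job_B:*/8, job_C:*/7}
  job_B: interval 8, next fire after T=104 is 112
  job_C: interval 7, next fire after T=104 is 105
Earliest = 105, winner (lex tiebreak) = job_C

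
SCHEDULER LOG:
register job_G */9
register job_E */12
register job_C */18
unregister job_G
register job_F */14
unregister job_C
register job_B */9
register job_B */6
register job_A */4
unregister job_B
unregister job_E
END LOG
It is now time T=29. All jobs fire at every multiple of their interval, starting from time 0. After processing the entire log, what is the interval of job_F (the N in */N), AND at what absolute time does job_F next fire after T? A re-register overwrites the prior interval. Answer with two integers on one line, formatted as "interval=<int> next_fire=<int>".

Answer: interval=14 next_fire=42

Derivation:
Op 1: register job_G */9 -> active={job_G:*/9}
Op 2: register job_E */12 -> active={job_E:*/12, job_G:*/9}
Op 3: register job_C */18 -> active={job_C:*/18, job_E:*/12, job_G:*/9}
Op 4: unregister job_G -> active={job_C:*/18, job_E:*/12}
Op 5: register job_F */14 -> active={job_C:*/18, job_E:*/12, job_F:*/14}
Op 6: unregister job_C -> active={job_E:*/12, job_F:*/14}
Op 7: register job_B */9 -> active={job_B:*/9, job_E:*/12, job_F:*/14}
Op 8: register job_B */6 -> active={job_B:*/6, job_E:*/12, job_F:*/14}
Op 9: register job_A */4 -> active={job_A:*/4, job_B:*/6, job_E:*/12, job_F:*/14}
Op 10: unregister job_B -> active={job_A:*/4, job_E:*/12, job_F:*/14}
Op 11: unregister job_E -> active={job_A:*/4, job_F:*/14}
Final interval of job_F = 14
Next fire of job_F after T=29: (29//14+1)*14 = 42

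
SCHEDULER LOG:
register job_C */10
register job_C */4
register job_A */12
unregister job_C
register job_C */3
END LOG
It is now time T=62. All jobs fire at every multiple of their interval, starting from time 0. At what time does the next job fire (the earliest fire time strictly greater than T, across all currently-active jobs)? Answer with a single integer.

Answer: 63

Derivation:
Op 1: register job_C */10 -> active={job_C:*/10}
Op 2: register job_C */4 -> active={job_C:*/4}
Op 3: register job_A */12 -> active={job_A:*/12, job_C:*/4}
Op 4: unregister job_C -> active={job_A:*/12}
Op 5: register job_C */3 -> active={job_A:*/12, job_C:*/3}
  job_A: interval 12, next fire after T=62 is 72
  job_C: interval 3, next fire after T=62 is 63
Earliest fire time = 63 (job job_C)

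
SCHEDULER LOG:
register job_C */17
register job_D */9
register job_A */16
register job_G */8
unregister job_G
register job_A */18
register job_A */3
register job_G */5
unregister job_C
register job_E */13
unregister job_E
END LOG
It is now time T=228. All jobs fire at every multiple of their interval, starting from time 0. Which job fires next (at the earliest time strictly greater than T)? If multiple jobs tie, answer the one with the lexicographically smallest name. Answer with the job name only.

Op 1: register job_C */17 -> active={job_C:*/17}
Op 2: register job_D */9 -> active={job_C:*/17, job_D:*/9}
Op 3: register job_A */16 -> active={job_A:*/16, job_C:*/17, job_D:*/9}
Op 4: register job_G */8 -> active={job_A:*/16, job_C:*/17, job_D:*/9, job_G:*/8}
Op 5: unregister job_G -> active={job_A:*/16, job_C:*/17, job_D:*/9}
Op 6: register job_A */18 -> active={job_A:*/18, job_C:*/17, job_D:*/9}
Op 7: register job_A */3 -> active={job_A:*/3, job_C:*/17, job_D:*/9}
Op 8: register job_G */5 -> active={job_A:*/3, job_C:*/17, job_D:*/9, job_G:*/5}
Op 9: unregister job_C -> active={job_A:*/3, job_D:*/9, job_G:*/5}
Op 10: register job_E */13 -> active={job_A:*/3, job_D:*/9, job_E:*/13, job_G:*/5}
Op 11: unregister job_E -> active={job_A:*/3, job_D:*/9, job_G:*/5}
  job_A: interval 3, next fire after T=228 is 231
  job_D: interval 9, next fire after T=228 is 234
  job_G: interval 5, next fire after T=228 is 230
Earliest = 230, winner (lex tiebreak) = job_G

Answer: job_G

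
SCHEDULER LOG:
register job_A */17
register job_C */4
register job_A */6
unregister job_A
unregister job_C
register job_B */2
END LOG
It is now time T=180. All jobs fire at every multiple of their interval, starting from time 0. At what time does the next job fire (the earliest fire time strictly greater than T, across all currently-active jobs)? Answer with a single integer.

Op 1: register job_A */17 -> active={job_A:*/17}
Op 2: register job_C */4 -> active={job_A:*/17, job_C:*/4}
Op 3: register job_A */6 -> active={job_A:*/6, job_C:*/4}
Op 4: unregister job_A -> active={job_C:*/4}
Op 5: unregister job_C -> active={}
Op 6: register job_B */2 -> active={job_B:*/2}
  job_B: interval 2, next fire after T=180 is 182
Earliest fire time = 182 (job job_B)

Answer: 182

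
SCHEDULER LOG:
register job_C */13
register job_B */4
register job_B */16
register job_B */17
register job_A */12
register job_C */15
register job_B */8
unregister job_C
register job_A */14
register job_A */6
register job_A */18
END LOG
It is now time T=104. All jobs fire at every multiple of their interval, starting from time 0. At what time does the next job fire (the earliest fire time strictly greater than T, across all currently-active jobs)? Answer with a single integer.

Answer: 108

Derivation:
Op 1: register job_C */13 -> active={job_C:*/13}
Op 2: register job_B */4 -> active={job_B:*/4, job_C:*/13}
Op 3: register job_B */16 -> active={job_B:*/16, job_C:*/13}
Op 4: register job_B */17 -> active={job_B:*/17, job_C:*/13}
Op 5: register job_A */12 -> active={job_A:*/12, job_B:*/17, job_C:*/13}
Op 6: register job_C */15 -> active={job_A:*/12, job_B:*/17, job_C:*/15}
Op 7: register job_B */8 -> active={job_A:*/12, job_B:*/8, job_C:*/15}
Op 8: unregister job_C -> active={job_A:*/12, job_B:*/8}
Op 9: register job_A */14 -> active={job_A:*/14, job_B:*/8}
Op 10: register job_A */6 -> active={job_A:*/6, job_B:*/8}
Op 11: register job_A */18 -> active={job_A:*/18, job_B:*/8}
  job_A: interval 18, next fire after T=104 is 108
  job_B: interval 8, next fire after T=104 is 112
Earliest fire time = 108 (job job_A)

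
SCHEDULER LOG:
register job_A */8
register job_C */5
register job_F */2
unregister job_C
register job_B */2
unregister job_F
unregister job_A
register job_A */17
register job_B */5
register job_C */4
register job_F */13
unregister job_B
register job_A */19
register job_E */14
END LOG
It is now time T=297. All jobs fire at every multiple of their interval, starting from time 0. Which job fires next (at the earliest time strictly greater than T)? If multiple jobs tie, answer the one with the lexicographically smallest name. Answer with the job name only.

Answer: job_F

Derivation:
Op 1: register job_A */8 -> active={job_A:*/8}
Op 2: register job_C */5 -> active={job_A:*/8, job_C:*/5}
Op 3: register job_F */2 -> active={job_A:*/8, job_C:*/5, job_F:*/2}
Op 4: unregister job_C -> active={job_A:*/8, job_F:*/2}
Op 5: register job_B */2 -> active={job_A:*/8, job_B:*/2, job_F:*/2}
Op 6: unregister job_F -> active={job_A:*/8, job_B:*/2}
Op 7: unregister job_A -> active={job_B:*/2}
Op 8: register job_A */17 -> active={job_A:*/17, job_B:*/2}
Op 9: register job_B */5 -> active={job_A:*/17, job_B:*/5}
Op 10: register job_C */4 -> active={job_A:*/17, job_B:*/5, job_C:*/4}
Op 11: register job_F */13 -> active={job_A:*/17, job_B:*/5, job_C:*/4, job_F:*/13}
Op 12: unregister job_B -> active={job_A:*/17, job_C:*/4, job_F:*/13}
Op 13: register job_A */19 -> active={job_A:*/19, job_C:*/4, job_F:*/13}
Op 14: register job_E */14 -> active={job_A:*/19, job_C:*/4, job_E:*/14, job_F:*/13}
  job_A: interval 19, next fire after T=297 is 304
  job_C: interval 4, next fire after T=297 is 300
  job_E: interval 14, next fire after T=297 is 308
  job_F: interval 13, next fire after T=297 is 299
Earliest = 299, winner (lex tiebreak) = job_F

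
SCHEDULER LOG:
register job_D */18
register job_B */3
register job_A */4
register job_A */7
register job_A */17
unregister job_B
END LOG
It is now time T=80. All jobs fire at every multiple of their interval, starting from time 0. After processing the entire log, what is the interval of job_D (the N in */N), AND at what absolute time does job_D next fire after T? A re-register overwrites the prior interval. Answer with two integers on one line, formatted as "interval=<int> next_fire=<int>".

Answer: interval=18 next_fire=90

Derivation:
Op 1: register job_D */18 -> active={job_D:*/18}
Op 2: register job_B */3 -> active={job_B:*/3, job_D:*/18}
Op 3: register job_A */4 -> active={job_A:*/4, job_B:*/3, job_D:*/18}
Op 4: register job_A */7 -> active={job_A:*/7, job_B:*/3, job_D:*/18}
Op 5: register job_A */17 -> active={job_A:*/17, job_B:*/3, job_D:*/18}
Op 6: unregister job_B -> active={job_A:*/17, job_D:*/18}
Final interval of job_D = 18
Next fire of job_D after T=80: (80//18+1)*18 = 90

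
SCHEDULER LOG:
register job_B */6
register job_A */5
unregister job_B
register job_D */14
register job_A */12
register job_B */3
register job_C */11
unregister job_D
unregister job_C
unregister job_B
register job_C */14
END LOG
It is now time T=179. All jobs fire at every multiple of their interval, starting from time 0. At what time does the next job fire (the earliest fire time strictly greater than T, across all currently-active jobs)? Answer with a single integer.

Op 1: register job_B */6 -> active={job_B:*/6}
Op 2: register job_A */5 -> active={job_A:*/5, job_B:*/6}
Op 3: unregister job_B -> active={job_A:*/5}
Op 4: register job_D */14 -> active={job_A:*/5, job_D:*/14}
Op 5: register job_A */12 -> active={job_A:*/12, job_D:*/14}
Op 6: register job_B */3 -> active={job_A:*/12, job_B:*/3, job_D:*/14}
Op 7: register job_C */11 -> active={job_A:*/12, job_B:*/3, job_C:*/11, job_D:*/14}
Op 8: unregister job_D -> active={job_A:*/12, job_B:*/3, job_C:*/11}
Op 9: unregister job_C -> active={job_A:*/12, job_B:*/3}
Op 10: unregister job_B -> active={job_A:*/12}
Op 11: register job_C */14 -> active={job_A:*/12, job_C:*/14}
  job_A: interval 12, next fire after T=179 is 180
  job_C: interval 14, next fire after T=179 is 182
Earliest fire time = 180 (job job_A)

Answer: 180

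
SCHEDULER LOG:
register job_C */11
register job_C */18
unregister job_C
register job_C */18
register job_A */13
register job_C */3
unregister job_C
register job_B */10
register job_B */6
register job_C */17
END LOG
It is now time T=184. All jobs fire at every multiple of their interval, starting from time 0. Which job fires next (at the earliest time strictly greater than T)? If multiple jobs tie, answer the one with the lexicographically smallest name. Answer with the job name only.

Answer: job_B

Derivation:
Op 1: register job_C */11 -> active={job_C:*/11}
Op 2: register job_C */18 -> active={job_C:*/18}
Op 3: unregister job_C -> active={}
Op 4: register job_C */18 -> active={job_C:*/18}
Op 5: register job_A */13 -> active={job_A:*/13, job_C:*/18}
Op 6: register job_C */3 -> active={job_A:*/13, job_C:*/3}
Op 7: unregister job_C -> active={job_A:*/13}
Op 8: register job_B */10 -> active={job_A:*/13, job_B:*/10}
Op 9: register job_B */6 -> active={job_A:*/13, job_B:*/6}
Op 10: register job_C */17 -> active={job_A:*/13, job_B:*/6, job_C:*/17}
  job_A: interval 13, next fire after T=184 is 195
  job_B: interval 6, next fire after T=184 is 186
  job_C: interval 17, next fire after T=184 is 187
Earliest = 186, winner (lex tiebreak) = job_B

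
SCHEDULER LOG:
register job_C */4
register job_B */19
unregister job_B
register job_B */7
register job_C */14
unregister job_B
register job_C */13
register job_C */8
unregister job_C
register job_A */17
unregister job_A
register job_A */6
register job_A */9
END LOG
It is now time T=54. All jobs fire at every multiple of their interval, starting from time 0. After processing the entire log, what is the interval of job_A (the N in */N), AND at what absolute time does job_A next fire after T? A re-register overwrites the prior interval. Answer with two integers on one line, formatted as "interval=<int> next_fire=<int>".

Answer: interval=9 next_fire=63

Derivation:
Op 1: register job_C */4 -> active={job_C:*/4}
Op 2: register job_B */19 -> active={job_B:*/19, job_C:*/4}
Op 3: unregister job_B -> active={job_C:*/4}
Op 4: register job_B */7 -> active={job_B:*/7, job_C:*/4}
Op 5: register job_C */14 -> active={job_B:*/7, job_C:*/14}
Op 6: unregister job_B -> active={job_C:*/14}
Op 7: register job_C */13 -> active={job_C:*/13}
Op 8: register job_C */8 -> active={job_C:*/8}
Op 9: unregister job_C -> active={}
Op 10: register job_A */17 -> active={job_A:*/17}
Op 11: unregister job_A -> active={}
Op 12: register job_A */6 -> active={job_A:*/6}
Op 13: register job_A */9 -> active={job_A:*/9}
Final interval of job_A = 9
Next fire of job_A after T=54: (54//9+1)*9 = 63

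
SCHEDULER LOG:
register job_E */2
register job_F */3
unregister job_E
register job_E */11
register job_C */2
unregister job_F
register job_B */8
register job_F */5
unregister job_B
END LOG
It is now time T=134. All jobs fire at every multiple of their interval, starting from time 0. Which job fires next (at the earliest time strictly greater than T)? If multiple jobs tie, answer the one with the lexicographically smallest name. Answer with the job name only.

Op 1: register job_E */2 -> active={job_E:*/2}
Op 2: register job_F */3 -> active={job_E:*/2, job_F:*/3}
Op 3: unregister job_E -> active={job_F:*/3}
Op 4: register job_E */11 -> active={job_E:*/11, job_F:*/3}
Op 5: register job_C */2 -> active={job_C:*/2, job_E:*/11, job_F:*/3}
Op 6: unregister job_F -> active={job_C:*/2, job_E:*/11}
Op 7: register job_B */8 -> active={job_B:*/8, job_C:*/2, job_E:*/11}
Op 8: register job_F */5 -> active={job_B:*/8, job_C:*/2, job_E:*/11, job_F:*/5}
Op 9: unregister job_B -> active={job_C:*/2, job_E:*/11, job_F:*/5}
  job_C: interval 2, next fire after T=134 is 136
  job_E: interval 11, next fire after T=134 is 143
  job_F: interval 5, next fire after T=134 is 135
Earliest = 135, winner (lex tiebreak) = job_F

Answer: job_F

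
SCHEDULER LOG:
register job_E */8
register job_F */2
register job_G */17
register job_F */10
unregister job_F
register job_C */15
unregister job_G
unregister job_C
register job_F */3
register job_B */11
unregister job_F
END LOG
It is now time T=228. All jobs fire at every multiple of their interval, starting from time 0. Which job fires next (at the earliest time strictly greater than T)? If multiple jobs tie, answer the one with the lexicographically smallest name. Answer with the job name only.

Op 1: register job_E */8 -> active={job_E:*/8}
Op 2: register job_F */2 -> active={job_E:*/8, job_F:*/2}
Op 3: register job_G */17 -> active={job_E:*/8, job_F:*/2, job_G:*/17}
Op 4: register job_F */10 -> active={job_E:*/8, job_F:*/10, job_G:*/17}
Op 5: unregister job_F -> active={job_E:*/8, job_G:*/17}
Op 6: register job_C */15 -> active={job_C:*/15, job_E:*/8, job_G:*/17}
Op 7: unregister job_G -> active={job_C:*/15, job_E:*/8}
Op 8: unregister job_C -> active={job_E:*/8}
Op 9: register job_F */3 -> active={job_E:*/8, job_F:*/3}
Op 10: register job_B */11 -> active={job_B:*/11, job_E:*/8, job_F:*/3}
Op 11: unregister job_F -> active={job_B:*/11, job_E:*/8}
  job_B: interval 11, next fire after T=228 is 231
  job_E: interval 8, next fire after T=228 is 232
Earliest = 231, winner (lex tiebreak) = job_B

Answer: job_B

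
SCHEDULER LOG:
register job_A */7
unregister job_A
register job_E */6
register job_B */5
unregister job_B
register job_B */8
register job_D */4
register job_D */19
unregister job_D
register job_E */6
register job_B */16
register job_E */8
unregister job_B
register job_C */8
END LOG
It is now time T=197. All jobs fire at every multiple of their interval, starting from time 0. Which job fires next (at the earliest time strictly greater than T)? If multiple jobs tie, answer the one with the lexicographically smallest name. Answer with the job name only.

Op 1: register job_A */7 -> active={job_A:*/7}
Op 2: unregister job_A -> active={}
Op 3: register job_E */6 -> active={job_E:*/6}
Op 4: register job_B */5 -> active={job_B:*/5, job_E:*/6}
Op 5: unregister job_B -> active={job_E:*/6}
Op 6: register job_B */8 -> active={job_B:*/8, job_E:*/6}
Op 7: register job_D */4 -> active={job_B:*/8, job_D:*/4, job_E:*/6}
Op 8: register job_D */19 -> active={job_B:*/8, job_D:*/19, job_E:*/6}
Op 9: unregister job_D -> active={job_B:*/8, job_E:*/6}
Op 10: register job_E */6 -> active={job_B:*/8, job_E:*/6}
Op 11: register job_B */16 -> active={job_B:*/16, job_E:*/6}
Op 12: register job_E */8 -> active={job_B:*/16, job_E:*/8}
Op 13: unregister job_B -> active={job_E:*/8}
Op 14: register job_C */8 -> active={job_C:*/8, job_E:*/8}
  job_C: interval 8, next fire after T=197 is 200
  job_E: interval 8, next fire after T=197 is 200
Earliest = 200, winner (lex tiebreak) = job_C

Answer: job_C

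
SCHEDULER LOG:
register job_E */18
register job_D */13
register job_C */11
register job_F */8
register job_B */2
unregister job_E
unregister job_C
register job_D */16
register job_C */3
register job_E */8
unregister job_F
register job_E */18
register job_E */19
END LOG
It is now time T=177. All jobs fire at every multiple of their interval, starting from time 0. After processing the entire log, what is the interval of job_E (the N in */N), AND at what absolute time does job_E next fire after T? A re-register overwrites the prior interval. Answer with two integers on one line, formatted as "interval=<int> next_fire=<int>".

Answer: interval=19 next_fire=190

Derivation:
Op 1: register job_E */18 -> active={job_E:*/18}
Op 2: register job_D */13 -> active={job_D:*/13, job_E:*/18}
Op 3: register job_C */11 -> active={job_C:*/11, job_D:*/13, job_E:*/18}
Op 4: register job_F */8 -> active={job_C:*/11, job_D:*/13, job_E:*/18, job_F:*/8}
Op 5: register job_B */2 -> active={job_B:*/2, job_C:*/11, job_D:*/13, job_E:*/18, job_F:*/8}
Op 6: unregister job_E -> active={job_B:*/2, job_C:*/11, job_D:*/13, job_F:*/8}
Op 7: unregister job_C -> active={job_B:*/2, job_D:*/13, job_F:*/8}
Op 8: register job_D */16 -> active={job_B:*/2, job_D:*/16, job_F:*/8}
Op 9: register job_C */3 -> active={job_B:*/2, job_C:*/3, job_D:*/16, job_F:*/8}
Op 10: register job_E */8 -> active={job_B:*/2, job_C:*/3, job_D:*/16, job_E:*/8, job_F:*/8}
Op 11: unregister job_F -> active={job_B:*/2, job_C:*/3, job_D:*/16, job_E:*/8}
Op 12: register job_E */18 -> active={job_B:*/2, job_C:*/3, job_D:*/16, job_E:*/18}
Op 13: register job_E */19 -> active={job_B:*/2, job_C:*/3, job_D:*/16, job_E:*/19}
Final interval of job_E = 19
Next fire of job_E after T=177: (177//19+1)*19 = 190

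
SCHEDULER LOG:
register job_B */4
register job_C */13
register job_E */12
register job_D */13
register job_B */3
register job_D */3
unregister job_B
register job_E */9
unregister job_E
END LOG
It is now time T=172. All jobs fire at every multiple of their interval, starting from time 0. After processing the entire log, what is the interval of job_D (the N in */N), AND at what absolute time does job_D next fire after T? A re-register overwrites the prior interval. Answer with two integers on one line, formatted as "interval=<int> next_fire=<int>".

Op 1: register job_B */4 -> active={job_B:*/4}
Op 2: register job_C */13 -> active={job_B:*/4, job_C:*/13}
Op 3: register job_E */12 -> active={job_B:*/4, job_C:*/13, job_E:*/12}
Op 4: register job_D */13 -> active={job_B:*/4, job_C:*/13, job_D:*/13, job_E:*/12}
Op 5: register job_B */3 -> active={job_B:*/3, job_C:*/13, job_D:*/13, job_E:*/12}
Op 6: register job_D */3 -> active={job_B:*/3, job_C:*/13, job_D:*/3, job_E:*/12}
Op 7: unregister job_B -> active={job_C:*/13, job_D:*/3, job_E:*/12}
Op 8: register job_E */9 -> active={job_C:*/13, job_D:*/3, job_E:*/9}
Op 9: unregister job_E -> active={job_C:*/13, job_D:*/3}
Final interval of job_D = 3
Next fire of job_D after T=172: (172//3+1)*3 = 174

Answer: interval=3 next_fire=174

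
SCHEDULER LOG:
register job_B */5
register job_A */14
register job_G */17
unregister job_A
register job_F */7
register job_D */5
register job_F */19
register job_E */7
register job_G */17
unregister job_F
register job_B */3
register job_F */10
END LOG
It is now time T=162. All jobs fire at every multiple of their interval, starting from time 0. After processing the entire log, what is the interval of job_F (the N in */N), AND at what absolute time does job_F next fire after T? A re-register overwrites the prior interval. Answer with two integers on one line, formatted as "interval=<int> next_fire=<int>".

Op 1: register job_B */5 -> active={job_B:*/5}
Op 2: register job_A */14 -> active={job_A:*/14, job_B:*/5}
Op 3: register job_G */17 -> active={job_A:*/14, job_B:*/5, job_G:*/17}
Op 4: unregister job_A -> active={job_B:*/5, job_G:*/17}
Op 5: register job_F */7 -> active={job_B:*/5, job_F:*/7, job_G:*/17}
Op 6: register job_D */5 -> active={job_B:*/5, job_D:*/5, job_F:*/7, job_G:*/17}
Op 7: register job_F */19 -> active={job_B:*/5, job_D:*/5, job_F:*/19, job_G:*/17}
Op 8: register job_E */7 -> active={job_B:*/5, job_D:*/5, job_E:*/7, job_F:*/19, job_G:*/17}
Op 9: register job_G */17 -> active={job_B:*/5, job_D:*/5, job_E:*/7, job_F:*/19, job_G:*/17}
Op 10: unregister job_F -> active={job_B:*/5, job_D:*/5, job_E:*/7, job_G:*/17}
Op 11: register job_B */3 -> active={job_B:*/3, job_D:*/5, job_E:*/7, job_G:*/17}
Op 12: register job_F */10 -> active={job_B:*/3, job_D:*/5, job_E:*/7, job_F:*/10, job_G:*/17}
Final interval of job_F = 10
Next fire of job_F after T=162: (162//10+1)*10 = 170

Answer: interval=10 next_fire=170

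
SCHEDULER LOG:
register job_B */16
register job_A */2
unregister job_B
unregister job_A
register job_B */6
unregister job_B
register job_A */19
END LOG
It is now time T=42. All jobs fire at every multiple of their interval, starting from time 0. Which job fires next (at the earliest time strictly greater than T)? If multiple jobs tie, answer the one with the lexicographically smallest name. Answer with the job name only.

Answer: job_A

Derivation:
Op 1: register job_B */16 -> active={job_B:*/16}
Op 2: register job_A */2 -> active={job_A:*/2, job_B:*/16}
Op 3: unregister job_B -> active={job_A:*/2}
Op 4: unregister job_A -> active={}
Op 5: register job_B */6 -> active={job_B:*/6}
Op 6: unregister job_B -> active={}
Op 7: register job_A */19 -> active={job_A:*/19}
  job_A: interval 19, next fire after T=42 is 57
Earliest = 57, winner (lex tiebreak) = job_A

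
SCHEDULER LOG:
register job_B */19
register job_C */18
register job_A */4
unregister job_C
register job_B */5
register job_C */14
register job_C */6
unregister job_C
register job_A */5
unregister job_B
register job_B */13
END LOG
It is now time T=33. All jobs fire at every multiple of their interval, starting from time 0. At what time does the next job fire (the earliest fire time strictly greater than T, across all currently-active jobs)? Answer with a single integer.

Answer: 35

Derivation:
Op 1: register job_B */19 -> active={job_B:*/19}
Op 2: register job_C */18 -> active={job_B:*/19, job_C:*/18}
Op 3: register job_A */4 -> active={job_A:*/4, job_B:*/19, job_C:*/18}
Op 4: unregister job_C -> active={job_A:*/4, job_B:*/19}
Op 5: register job_B */5 -> active={job_A:*/4, job_B:*/5}
Op 6: register job_C */14 -> active={job_A:*/4, job_B:*/5, job_C:*/14}
Op 7: register job_C */6 -> active={job_A:*/4, job_B:*/5, job_C:*/6}
Op 8: unregister job_C -> active={job_A:*/4, job_B:*/5}
Op 9: register job_A */5 -> active={job_A:*/5, job_B:*/5}
Op 10: unregister job_B -> active={job_A:*/5}
Op 11: register job_B */13 -> active={job_A:*/5, job_B:*/13}
  job_A: interval 5, next fire after T=33 is 35
  job_B: interval 13, next fire after T=33 is 39
Earliest fire time = 35 (job job_A)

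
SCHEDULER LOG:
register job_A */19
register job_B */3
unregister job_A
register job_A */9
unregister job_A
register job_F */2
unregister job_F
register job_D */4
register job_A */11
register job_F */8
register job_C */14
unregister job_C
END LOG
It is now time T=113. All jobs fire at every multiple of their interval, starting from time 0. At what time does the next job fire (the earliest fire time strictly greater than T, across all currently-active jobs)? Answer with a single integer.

Op 1: register job_A */19 -> active={job_A:*/19}
Op 2: register job_B */3 -> active={job_A:*/19, job_B:*/3}
Op 3: unregister job_A -> active={job_B:*/3}
Op 4: register job_A */9 -> active={job_A:*/9, job_B:*/3}
Op 5: unregister job_A -> active={job_B:*/3}
Op 6: register job_F */2 -> active={job_B:*/3, job_F:*/2}
Op 7: unregister job_F -> active={job_B:*/3}
Op 8: register job_D */4 -> active={job_B:*/3, job_D:*/4}
Op 9: register job_A */11 -> active={job_A:*/11, job_B:*/3, job_D:*/4}
Op 10: register job_F */8 -> active={job_A:*/11, job_B:*/3, job_D:*/4, job_F:*/8}
Op 11: register job_C */14 -> active={job_A:*/11, job_B:*/3, job_C:*/14, job_D:*/4, job_F:*/8}
Op 12: unregister job_C -> active={job_A:*/11, job_B:*/3, job_D:*/4, job_F:*/8}
  job_A: interval 11, next fire after T=113 is 121
  job_B: interval 3, next fire after T=113 is 114
  job_D: interval 4, next fire after T=113 is 116
  job_F: interval 8, next fire after T=113 is 120
Earliest fire time = 114 (job job_B)

Answer: 114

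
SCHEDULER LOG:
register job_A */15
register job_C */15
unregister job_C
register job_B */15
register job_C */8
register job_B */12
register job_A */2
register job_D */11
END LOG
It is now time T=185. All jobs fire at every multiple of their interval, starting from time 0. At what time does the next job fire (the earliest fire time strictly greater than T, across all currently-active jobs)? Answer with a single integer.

Op 1: register job_A */15 -> active={job_A:*/15}
Op 2: register job_C */15 -> active={job_A:*/15, job_C:*/15}
Op 3: unregister job_C -> active={job_A:*/15}
Op 4: register job_B */15 -> active={job_A:*/15, job_B:*/15}
Op 5: register job_C */8 -> active={job_A:*/15, job_B:*/15, job_C:*/8}
Op 6: register job_B */12 -> active={job_A:*/15, job_B:*/12, job_C:*/8}
Op 7: register job_A */2 -> active={job_A:*/2, job_B:*/12, job_C:*/8}
Op 8: register job_D */11 -> active={job_A:*/2, job_B:*/12, job_C:*/8, job_D:*/11}
  job_A: interval 2, next fire after T=185 is 186
  job_B: interval 12, next fire after T=185 is 192
  job_C: interval 8, next fire after T=185 is 192
  job_D: interval 11, next fire after T=185 is 187
Earliest fire time = 186 (job job_A)

Answer: 186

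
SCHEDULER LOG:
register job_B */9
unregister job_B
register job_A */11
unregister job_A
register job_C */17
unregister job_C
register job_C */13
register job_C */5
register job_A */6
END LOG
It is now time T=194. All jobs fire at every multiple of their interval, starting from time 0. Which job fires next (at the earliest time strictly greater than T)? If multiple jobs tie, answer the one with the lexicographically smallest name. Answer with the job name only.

Answer: job_C

Derivation:
Op 1: register job_B */9 -> active={job_B:*/9}
Op 2: unregister job_B -> active={}
Op 3: register job_A */11 -> active={job_A:*/11}
Op 4: unregister job_A -> active={}
Op 5: register job_C */17 -> active={job_C:*/17}
Op 6: unregister job_C -> active={}
Op 7: register job_C */13 -> active={job_C:*/13}
Op 8: register job_C */5 -> active={job_C:*/5}
Op 9: register job_A */6 -> active={job_A:*/6, job_C:*/5}
  job_A: interval 6, next fire after T=194 is 198
  job_C: interval 5, next fire after T=194 is 195
Earliest = 195, winner (lex tiebreak) = job_C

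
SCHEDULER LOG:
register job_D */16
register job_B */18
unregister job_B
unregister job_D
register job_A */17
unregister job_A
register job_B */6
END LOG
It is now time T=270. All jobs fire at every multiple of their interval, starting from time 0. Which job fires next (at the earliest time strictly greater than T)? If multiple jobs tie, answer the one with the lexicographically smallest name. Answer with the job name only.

Answer: job_B

Derivation:
Op 1: register job_D */16 -> active={job_D:*/16}
Op 2: register job_B */18 -> active={job_B:*/18, job_D:*/16}
Op 3: unregister job_B -> active={job_D:*/16}
Op 4: unregister job_D -> active={}
Op 5: register job_A */17 -> active={job_A:*/17}
Op 6: unregister job_A -> active={}
Op 7: register job_B */6 -> active={job_B:*/6}
  job_B: interval 6, next fire after T=270 is 276
Earliest = 276, winner (lex tiebreak) = job_B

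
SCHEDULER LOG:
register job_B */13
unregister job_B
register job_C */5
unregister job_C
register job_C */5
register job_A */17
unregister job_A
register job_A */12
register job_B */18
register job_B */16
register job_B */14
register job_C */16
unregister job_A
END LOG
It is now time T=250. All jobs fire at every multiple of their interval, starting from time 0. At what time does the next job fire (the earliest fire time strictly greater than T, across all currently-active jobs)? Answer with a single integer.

Op 1: register job_B */13 -> active={job_B:*/13}
Op 2: unregister job_B -> active={}
Op 3: register job_C */5 -> active={job_C:*/5}
Op 4: unregister job_C -> active={}
Op 5: register job_C */5 -> active={job_C:*/5}
Op 6: register job_A */17 -> active={job_A:*/17, job_C:*/5}
Op 7: unregister job_A -> active={job_C:*/5}
Op 8: register job_A */12 -> active={job_A:*/12, job_C:*/5}
Op 9: register job_B */18 -> active={job_A:*/12, job_B:*/18, job_C:*/5}
Op 10: register job_B */16 -> active={job_A:*/12, job_B:*/16, job_C:*/5}
Op 11: register job_B */14 -> active={job_A:*/12, job_B:*/14, job_C:*/5}
Op 12: register job_C */16 -> active={job_A:*/12, job_B:*/14, job_C:*/16}
Op 13: unregister job_A -> active={job_B:*/14, job_C:*/16}
  job_B: interval 14, next fire after T=250 is 252
  job_C: interval 16, next fire after T=250 is 256
Earliest fire time = 252 (job job_B)

Answer: 252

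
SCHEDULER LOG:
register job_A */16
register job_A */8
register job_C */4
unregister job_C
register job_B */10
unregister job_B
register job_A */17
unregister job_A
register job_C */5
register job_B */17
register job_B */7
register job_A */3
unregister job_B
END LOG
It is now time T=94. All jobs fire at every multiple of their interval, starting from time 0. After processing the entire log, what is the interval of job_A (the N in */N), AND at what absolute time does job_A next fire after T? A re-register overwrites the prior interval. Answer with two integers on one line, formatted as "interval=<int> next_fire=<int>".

Op 1: register job_A */16 -> active={job_A:*/16}
Op 2: register job_A */8 -> active={job_A:*/8}
Op 3: register job_C */4 -> active={job_A:*/8, job_C:*/4}
Op 4: unregister job_C -> active={job_A:*/8}
Op 5: register job_B */10 -> active={job_A:*/8, job_B:*/10}
Op 6: unregister job_B -> active={job_A:*/8}
Op 7: register job_A */17 -> active={job_A:*/17}
Op 8: unregister job_A -> active={}
Op 9: register job_C */5 -> active={job_C:*/5}
Op 10: register job_B */17 -> active={job_B:*/17, job_C:*/5}
Op 11: register job_B */7 -> active={job_B:*/7, job_C:*/5}
Op 12: register job_A */3 -> active={job_A:*/3, job_B:*/7, job_C:*/5}
Op 13: unregister job_B -> active={job_A:*/3, job_C:*/5}
Final interval of job_A = 3
Next fire of job_A after T=94: (94//3+1)*3 = 96

Answer: interval=3 next_fire=96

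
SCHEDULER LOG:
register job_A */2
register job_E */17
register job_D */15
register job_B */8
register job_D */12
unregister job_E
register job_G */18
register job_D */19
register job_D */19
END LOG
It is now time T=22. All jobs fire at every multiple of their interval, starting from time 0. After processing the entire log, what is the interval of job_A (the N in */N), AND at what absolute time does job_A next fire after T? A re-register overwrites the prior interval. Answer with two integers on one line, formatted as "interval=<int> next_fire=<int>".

Answer: interval=2 next_fire=24

Derivation:
Op 1: register job_A */2 -> active={job_A:*/2}
Op 2: register job_E */17 -> active={job_A:*/2, job_E:*/17}
Op 3: register job_D */15 -> active={job_A:*/2, job_D:*/15, job_E:*/17}
Op 4: register job_B */8 -> active={job_A:*/2, job_B:*/8, job_D:*/15, job_E:*/17}
Op 5: register job_D */12 -> active={job_A:*/2, job_B:*/8, job_D:*/12, job_E:*/17}
Op 6: unregister job_E -> active={job_A:*/2, job_B:*/8, job_D:*/12}
Op 7: register job_G */18 -> active={job_A:*/2, job_B:*/8, job_D:*/12, job_G:*/18}
Op 8: register job_D */19 -> active={job_A:*/2, job_B:*/8, job_D:*/19, job_G:*/18}
Op 9: register job_D */19 -> active={job_A:*/2, job_B:*/8, job_D:*/19, job_G:*/18}
Final interval of job_A = 2
Next fire of job_A after T=22: (22//2+1)*2 = 24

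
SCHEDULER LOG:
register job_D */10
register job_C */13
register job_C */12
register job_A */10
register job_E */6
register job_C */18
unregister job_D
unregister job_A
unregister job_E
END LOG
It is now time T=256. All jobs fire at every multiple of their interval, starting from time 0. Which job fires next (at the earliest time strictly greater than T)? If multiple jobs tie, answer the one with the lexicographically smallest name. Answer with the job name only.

Op 1: register job_D */10 -> active={job_D:*/10}
Op 2: register job_C */13 -> active={job_C:*/13, job_D:*/10}
Op 3: register job_C */12 -> active={job_C:*/12, job_D:*/10}
Op 4: register job_A */10 -> active={job_A:*/10, job_C:*/12, job_D:*/10}
Op 5: register job_E */6 -> active={job_A:*/10, job_C:*/12, job_D:*/10, job_E:*/6}
Op 6: register job_C */18 -> active={job_A:*/10, job_C:*/18, job_D:*/10, job_E:*/6}
Op 7: unregister job_D -> active={job_A:*/10, job_C:*/18, job_E:*/6}
Op 8: unregister job_A -> active={job_C:*/18, job_E:*/6}
Op 9: unregister job_E -> active={job_C:*/18}
  job_C: interval 18, next fire after T=256 is 270
Earliest = 270, winner (lex tiebreak) = job_C

Answer: job_C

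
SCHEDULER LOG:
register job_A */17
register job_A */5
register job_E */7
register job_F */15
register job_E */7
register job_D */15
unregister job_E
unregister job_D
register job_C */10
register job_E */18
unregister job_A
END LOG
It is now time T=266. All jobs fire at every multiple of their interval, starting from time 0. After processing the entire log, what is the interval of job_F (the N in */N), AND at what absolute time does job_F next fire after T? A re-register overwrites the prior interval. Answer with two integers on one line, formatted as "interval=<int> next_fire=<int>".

Op 1: register job_A */17 -> active={job_A:*/17}
Op 2: register job_A */5 -> active={job_A:*/5}
Op 3: register job_E */7 -> active={job_A:*/5, job_E:*/7}
Op 4: register job_F */15 -> active={job_A:*/5, job_E:*/7, job_F:*/15}
Op 5: register job_E */7 -> active={job_A:*/5, job_E:*/7, job_F:*/15}
Op 6: register job_D */15 -> active={job_A:*/5, job_D:*/15, job_E:*/7, job_F:*/15}
Op 7: unregister job_E -> active={job_A:*/5, job_D:*/15, job_F:*/15}
Op 8: unregister job_D -> active={job_A:*/5, job_F:*/15}
Op 9: register job_C */10 -> active={job_A:*/5, job_C:*/10, job_F:*/15}
Op 10: register job_E */18 -> active={job_A:*/5, job_C:*/10, job_E:*/18, job_F:*/15}
Op 11: unregister job_A -> active={job_C:*/10, job_E:*/18, job_F:*/15}
Final interval of job_F = 15
Next fire of job_F after T=266: (266//15+1)*15 = 270

Answer: interval=15 next_fire=270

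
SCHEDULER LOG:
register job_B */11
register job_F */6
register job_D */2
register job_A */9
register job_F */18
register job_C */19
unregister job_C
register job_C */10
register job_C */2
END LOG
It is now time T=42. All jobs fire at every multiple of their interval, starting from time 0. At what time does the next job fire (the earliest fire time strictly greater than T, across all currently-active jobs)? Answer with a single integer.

Answer: 44

Derivation:
Op 1: register job_B */11 -> active={job_B:*/11}
Op 2: register job_F */6 -> active={job_B:*/11, job_F:*/6}
Op 3: register job_D */2 -> active={job_B:*/11, job_D:*/2, job_F:*/6}
Op 4: register job_A */9 -> active={job_A:*/9, job_B:*/11, job_D:*/2, job_F:*/6}
Op 5: register job_F */18 -> active={job_A:*/9, job_B:*/11, job_D:*/2, job_F:*/18}
Op 6: register job_C */19 -> active={job_A:*/9, job_B:*/11, job_C:*/19, job_D:*/2, job_F:*/18}
Op 7: unregister job_C -> active={job_A:*/9, job_B:*/11, job_D:*/2, job_F:*/18}
Op 8: register job_C */10 -> active={job_A:*/9, job_B:*/11, job_C:*/10, job_D:*/2, job_F:*/18}
Op 9: register job_C */2 -> active={job_A:*/9, job_B:*/11, job_C:*/2, job_D:*/2, job_F:*/18}
  job_A: interval 9, next fire after T=42 is 45
  job_B: interval 11, next fire after T=42 is 44
  job_C: interval 2, next fire after T=42 is 44
  job_D: interval 2, next fire after T=42 is 44
  job_F: interval 18, next fire after T=42 is 54
Earliest fire time = 44 (job job_B)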